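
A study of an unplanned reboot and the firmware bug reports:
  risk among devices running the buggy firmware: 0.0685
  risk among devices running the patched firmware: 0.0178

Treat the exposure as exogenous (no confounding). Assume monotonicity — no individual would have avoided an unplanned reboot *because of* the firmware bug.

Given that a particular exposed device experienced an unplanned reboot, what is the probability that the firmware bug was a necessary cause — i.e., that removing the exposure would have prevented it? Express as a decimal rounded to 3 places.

PN ≈ 0.740

Let p₁ = 0.0685, p₀ = 0.0178.
Under exogeneity and monotonicity, PN = (p₁ − p₀) / p₁.
PN = (0.0685 − 0.0178) / 0.0685 = 0.0507 / 0.0685 ≈ 0.7401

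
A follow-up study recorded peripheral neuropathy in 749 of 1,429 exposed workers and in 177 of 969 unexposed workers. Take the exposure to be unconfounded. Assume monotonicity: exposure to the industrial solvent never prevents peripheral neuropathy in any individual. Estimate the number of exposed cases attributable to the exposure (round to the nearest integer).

p₁ = P(outcome | exposed) = 749/1429 = 0.52414
p₀ = P(outcome | unexposed) = 177/969 = 0.18266
PN = (p₁ − p₀)/p₁ = (0.52414 − 0.18266) / 0.52414 ≈ 0.65150.
Attributable cases ≈ PN × (exposed cases) = 0.65150 × 749 ≈ 487.98.

about 488 cases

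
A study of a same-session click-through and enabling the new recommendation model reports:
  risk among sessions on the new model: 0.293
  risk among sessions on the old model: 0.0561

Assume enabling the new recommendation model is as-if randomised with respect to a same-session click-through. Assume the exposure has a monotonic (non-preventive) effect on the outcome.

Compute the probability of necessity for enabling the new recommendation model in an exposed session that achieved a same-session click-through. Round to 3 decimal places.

PN ≈ 0.809

Let p₁ = 0.293, p₀ = 0.0561.
Under exogeneity and monotonicity, PN = (p₁ − p₀) / p₁.
PN = (0.293 − 0.0561) / 0.293 = 0.2369 / 0.293 ≈ 0.8085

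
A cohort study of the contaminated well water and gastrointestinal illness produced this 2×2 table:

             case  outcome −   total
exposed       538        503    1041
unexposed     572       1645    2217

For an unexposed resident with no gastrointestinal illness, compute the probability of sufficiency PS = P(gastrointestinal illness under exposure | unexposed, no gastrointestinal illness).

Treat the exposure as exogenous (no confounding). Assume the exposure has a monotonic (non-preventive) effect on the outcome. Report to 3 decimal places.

PS ≈ 0.349

p₁ = P(outcome | exposed) = 538/1041 = 0.51681
p₀ = P(outcome | unexposed) = 572/2217 = 0.25801
Under exogeneity and monotonicity, PS = (p₁ − p₀) / (1 − p₀).
PS = (0.51681 − 0.25801) / (1 − 0.25801) = 0.2588 / 0.74199 ≈ 0.3488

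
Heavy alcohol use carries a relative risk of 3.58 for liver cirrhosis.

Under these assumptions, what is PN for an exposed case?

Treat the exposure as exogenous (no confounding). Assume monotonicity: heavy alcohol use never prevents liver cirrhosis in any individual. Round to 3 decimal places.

PN ≈ 0.721

Under exogeneity and monotonicity, PN = (RR − 1) / RR = 1 − 1/RR.
PN = (3.58 − 1) / 3.58 = 2.58 / 3.58 ≈ 0.7207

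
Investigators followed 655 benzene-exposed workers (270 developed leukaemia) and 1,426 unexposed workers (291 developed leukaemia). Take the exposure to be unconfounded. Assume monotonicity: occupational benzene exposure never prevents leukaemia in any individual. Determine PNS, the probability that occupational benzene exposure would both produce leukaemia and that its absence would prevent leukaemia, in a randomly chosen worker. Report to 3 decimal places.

p₁ = P(outcome | exposed) = 270/655 = 0.41221
p₀ = P(outcome | unexposed) = 291/1426 = 0.20407
Under exogeneity and monotonicity, PNS = p₁ − p₀.
PNS = 0.41221 − 0.20407 = 0.20815

PNS ≈ 0.208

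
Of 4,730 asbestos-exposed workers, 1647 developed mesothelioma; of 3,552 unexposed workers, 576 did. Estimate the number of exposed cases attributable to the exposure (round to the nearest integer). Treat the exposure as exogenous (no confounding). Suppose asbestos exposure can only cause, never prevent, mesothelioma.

p₁ = P(outcome | exposed) = 1647/4730 = 0.3482
p₀ = P(outcome | unexposed) = 576/3552 = 0.16216
PN = (p₁ − p₀)/p₁ = (0.3482 − 0.16216) / 0.3482 ≈ 0.53429.
Attributable cases ≈ PN × (exposed cases) = 0.53429 × 1647 ≈ 879.97.

about 880 cases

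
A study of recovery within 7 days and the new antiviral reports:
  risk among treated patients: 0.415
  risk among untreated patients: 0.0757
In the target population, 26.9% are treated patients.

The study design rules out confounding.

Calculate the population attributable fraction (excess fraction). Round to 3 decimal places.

PAF ≈ 0.547

Let p₁ = 0.415, p₀ = 0.0757.
Overall risk P(Y=1) = π·p₁ + (1−π)·p₀ = 0.269×0.415 + 0.731×0.0757 = 0.16697.
Under exogeneity, PAF = [P(Y=1) − p₀] / P(Y=1).
PAF = (0.16697 − 0.0757) / 0.16697 ≈ 0.5466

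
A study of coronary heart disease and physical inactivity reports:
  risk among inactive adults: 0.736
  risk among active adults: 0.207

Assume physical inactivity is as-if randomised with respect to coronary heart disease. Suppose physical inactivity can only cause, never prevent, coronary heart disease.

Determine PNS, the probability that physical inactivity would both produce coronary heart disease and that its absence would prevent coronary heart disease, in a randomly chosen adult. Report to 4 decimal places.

PNS ≈ 0.5290

Let p₁ = 0.736, p₀ = 0.207.
Under exogeneity and monotonicity, PNS = p₁ − p₀.
PNS = 0.736 − 0.207 = 0.529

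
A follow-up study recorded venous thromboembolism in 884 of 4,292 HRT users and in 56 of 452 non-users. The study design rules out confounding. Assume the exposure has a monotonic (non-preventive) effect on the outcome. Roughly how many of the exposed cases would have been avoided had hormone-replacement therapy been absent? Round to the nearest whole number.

about 352 cases

p₁ = P(outcome | exposed) = 884/4292 = 0.20596
p₀ = P(outcome | unexposed) = 56/452 = 0.12389
PN = (p₁ − p₀)/p₁ = (0.20596 − 0.12389) / 0.20596 ≈ 0.39847.
Attributable cases ≈ PN × (exposed cases) = 0.39847 × 884 ≈ 352.25.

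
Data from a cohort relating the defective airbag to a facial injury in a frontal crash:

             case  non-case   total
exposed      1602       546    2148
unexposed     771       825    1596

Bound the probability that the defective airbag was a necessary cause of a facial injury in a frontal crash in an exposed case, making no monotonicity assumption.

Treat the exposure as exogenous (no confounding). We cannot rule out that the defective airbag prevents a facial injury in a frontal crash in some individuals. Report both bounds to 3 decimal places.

p₁ = P(outcome | exposed) = 1602/2148 = 0.74581
p₀ = P(outcome | unexposed) = 771/1596 = 0.48308
Under exogeneity alone the bounds on PN are max{0,(p₁−p₀)/p₁} ≤ PN ≤ min{1,(1−p₀)/p₁}.
  lower = (p₁ − p₀)/p₁ = 0.26273 / 0.74581 ≈ 0.3523
  upper = min{1, (1 − p₀)/p₁} = 0.51692 / 0.74581 ≈ 0.6931

0.352 ≤ PN ≤ 0.693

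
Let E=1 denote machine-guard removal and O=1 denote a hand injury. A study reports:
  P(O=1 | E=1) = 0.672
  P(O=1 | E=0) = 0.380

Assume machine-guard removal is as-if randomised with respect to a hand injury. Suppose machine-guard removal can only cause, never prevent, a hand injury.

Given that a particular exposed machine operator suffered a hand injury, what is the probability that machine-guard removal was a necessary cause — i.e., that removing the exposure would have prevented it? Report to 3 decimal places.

PN ≈ 0.435

Let p₁ = 0.672, p₀ = 0.38.
Under exogeneity and monotonicity, PN = (p₁ − p₀) / p₁.
PN = (0.672 − 0.38) / 0.672 = 0.292 / 0.672 ≈ 0.4345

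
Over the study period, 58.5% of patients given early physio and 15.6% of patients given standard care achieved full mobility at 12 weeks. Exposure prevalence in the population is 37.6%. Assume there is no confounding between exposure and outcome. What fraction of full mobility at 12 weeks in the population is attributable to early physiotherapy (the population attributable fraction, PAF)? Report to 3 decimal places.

PAF ≈ 0.508

p₁ = 0.585, p₀ = 0.156.
Overall risk P(Y=1) = π·p₁ + (1−π)·p₀ = 0.376×0.585 + 0.624×0.156 = 0.3173.
Under exogeneity, PAF = [P(Y=1) − p₀] / P(Y=1).
PAF = (0.3173 − 0.156) / 0.3173 ≈ 0.5084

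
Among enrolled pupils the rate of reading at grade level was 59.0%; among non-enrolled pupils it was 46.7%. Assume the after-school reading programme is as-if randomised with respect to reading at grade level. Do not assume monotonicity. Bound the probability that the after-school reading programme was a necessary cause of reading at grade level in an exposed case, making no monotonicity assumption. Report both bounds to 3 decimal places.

0.208 ≤ PN ≤ 0.903

p₁ = 0.59, p₀ = 0.467.
Under exogeneity alone the bounds on PN are max{0,(p₁−p₀)/p₁} ≤ PN ≤ min{1,(1−p₀)/p₁}.
  lower = (p₁ − p₀)/p₁ = 0.123 / 0.59 ≈ 0.2085
  upper = min{1, (1 − p₀)/p₁} = 0.533 / 0.59 ≈ 0.9034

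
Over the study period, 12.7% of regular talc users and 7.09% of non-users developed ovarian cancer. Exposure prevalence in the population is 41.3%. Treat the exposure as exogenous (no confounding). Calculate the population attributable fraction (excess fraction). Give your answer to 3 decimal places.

PAF ≈ 0.246

p₁ = 0.127, p₀ = 0.0709.
Overall risk P(Y=1) = π·p₁ + (1−π)·p₀ = 0.413×0.127 + 0.587×0.0709 = 0.094069.
Under exogeneity, PAF = [P(Y=1) − p₀] / P(Y=1).
PAF = (0.094069 − 0.0709) / 0.094069 ≈ 0.2463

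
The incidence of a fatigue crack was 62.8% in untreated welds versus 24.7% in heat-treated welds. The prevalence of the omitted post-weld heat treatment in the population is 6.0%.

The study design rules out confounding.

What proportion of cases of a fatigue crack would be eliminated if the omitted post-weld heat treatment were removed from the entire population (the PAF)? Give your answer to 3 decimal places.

PAF ≈ 0.085

p₁ = 0.628, p₀ = 0.247.
Overall risk P(Y=1) = π·p₁ + (1−π)·p₀ = 0.06×0.628 + 0.94×0.247 = 0.26986.
Under exogeneity, PAF = [P(Y=1) − p₀] / P(Y=1).
PAF = (0.26986 − 0.247) / 0.26986 ≈ 0.0847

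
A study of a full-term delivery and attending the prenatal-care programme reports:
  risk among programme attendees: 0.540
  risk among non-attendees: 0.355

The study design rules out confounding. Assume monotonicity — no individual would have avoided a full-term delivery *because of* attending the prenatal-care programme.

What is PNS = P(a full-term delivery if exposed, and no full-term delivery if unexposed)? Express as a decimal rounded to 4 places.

Let p₁ = 0.54, p₀ = 0.355.
Under exogeneity and monotonicity, PNS = p₁ − p₀.
PNS = 0.54 − 0.355 = 0.185

PNS ≈ 0.1850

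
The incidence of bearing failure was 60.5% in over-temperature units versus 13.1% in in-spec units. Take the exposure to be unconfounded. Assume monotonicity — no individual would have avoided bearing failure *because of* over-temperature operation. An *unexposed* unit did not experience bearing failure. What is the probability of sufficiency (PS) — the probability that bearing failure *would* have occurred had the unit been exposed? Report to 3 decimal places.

PS ≈ 0.545

p₁ = 0.605, p₀ = 0.131.
Under exogeneity and monotonicity, PS = (p₁ − p₀) / (1 − p₀).
PS = (0.605 − 0.131) / (1 − 0.131) = 0.474 / 0.869 ≈ 0.5455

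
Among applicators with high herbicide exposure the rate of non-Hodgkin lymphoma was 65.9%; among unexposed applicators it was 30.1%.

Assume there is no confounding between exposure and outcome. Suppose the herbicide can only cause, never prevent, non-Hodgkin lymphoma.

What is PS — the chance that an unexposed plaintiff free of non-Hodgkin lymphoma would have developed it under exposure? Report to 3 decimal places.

p₁ = 0.659, p₀ = 0.301.
Under exogeneity and monotonicity, PS = (p₁ − p₀) / (1 − p₀).
PS = (0.659 − 0.301) / (1 − 0.301) = 0.358 / 0.699 ≈ 0.5122

PS ≈ 0.512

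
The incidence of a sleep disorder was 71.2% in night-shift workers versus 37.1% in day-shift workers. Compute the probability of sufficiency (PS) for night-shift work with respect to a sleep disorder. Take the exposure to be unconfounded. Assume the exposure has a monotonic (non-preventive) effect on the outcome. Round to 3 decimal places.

PS ≈ 0.542

p₁ = 0.712, p₀ = 0.371.
Under exogeneity and monotonicity, PS = (p₁ − p₀) / (1 − p₀).
PS = (0.712 − 0.371) / (1 − 0.371) = 0.341 / 0.629 ≈ 0.5421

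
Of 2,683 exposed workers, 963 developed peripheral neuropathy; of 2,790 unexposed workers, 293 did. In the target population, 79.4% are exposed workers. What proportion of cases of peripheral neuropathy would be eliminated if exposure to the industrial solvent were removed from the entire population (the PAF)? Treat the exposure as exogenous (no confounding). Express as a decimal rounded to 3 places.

PAF ≈ 0.657

p₁ = P(outcome | exposed) = 963/2683 = 0.35893
p₀ = P(outcome | unexposed) = 293/2790 = 0.10502
Overall risk P(Y=1) = π·p₁ + (1−π)·p₀ = 0.794×0.35893 + 0.206×0.10502 = 0.30662.
Under exogeneity, PAF = [P(Y=1) − p₀] / P(Y=1).
PAF = (0.30662 − 0.10502) / 0.30662 ≈ 0.6575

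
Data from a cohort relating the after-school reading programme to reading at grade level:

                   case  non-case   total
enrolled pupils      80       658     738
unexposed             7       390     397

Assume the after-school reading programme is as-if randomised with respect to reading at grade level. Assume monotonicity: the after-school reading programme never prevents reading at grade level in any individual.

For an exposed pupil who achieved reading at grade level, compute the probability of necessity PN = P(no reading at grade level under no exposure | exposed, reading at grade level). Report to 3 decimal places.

p₁ = P(outcome | exposed) = 80/738 = 0.1084
p₀ = P(outcome | unexposed) = 7/397 = 0.017632
Under exogeneity and monotonicity, PN = (p₁ − p₀) / p₁.
PN = (0.1084 − 0.017632) / 0.1084 = 0.090769 / 0.1084 ≈ 0.8373

PN ≈ 0.837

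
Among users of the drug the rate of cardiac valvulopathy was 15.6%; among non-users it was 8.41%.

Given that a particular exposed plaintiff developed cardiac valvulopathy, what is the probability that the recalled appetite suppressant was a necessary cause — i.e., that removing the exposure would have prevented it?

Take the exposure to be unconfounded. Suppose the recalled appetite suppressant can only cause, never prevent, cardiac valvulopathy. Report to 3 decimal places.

PN ≈ 0.461

p₁ = 0.156, p₀ = 0.0841.
Under exogeneity and monotonicity, PN = (p₁ − p₀) / p₁.
PN = (0.156 − 0.0841) / 0.156 = 0.0719 / 0.156 ≈ 0.4609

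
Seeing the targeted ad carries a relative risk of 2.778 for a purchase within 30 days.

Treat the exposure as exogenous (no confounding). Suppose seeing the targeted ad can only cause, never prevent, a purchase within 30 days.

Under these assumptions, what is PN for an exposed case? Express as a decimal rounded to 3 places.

Under exogeneity and monotonicity, PN = (RR − 1) / RR = 1 − 1/RR.
PN = (2.778 − 1) / 2.778 = 1.778 / 2.778 ≈ 0.6400

PN ≈ 0.640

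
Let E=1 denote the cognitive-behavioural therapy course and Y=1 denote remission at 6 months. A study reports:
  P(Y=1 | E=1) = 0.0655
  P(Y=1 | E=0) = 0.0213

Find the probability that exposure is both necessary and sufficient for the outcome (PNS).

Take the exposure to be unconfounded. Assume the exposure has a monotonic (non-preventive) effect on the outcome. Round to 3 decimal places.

PNS ≈ 0.044

Let p₁ = 0.0655, p₀ = 0.0213.
Under exogeneity and monotonicity, PNS = p₁ − p₀.
PNS = 0.0655 − 0.0213 = 0.0442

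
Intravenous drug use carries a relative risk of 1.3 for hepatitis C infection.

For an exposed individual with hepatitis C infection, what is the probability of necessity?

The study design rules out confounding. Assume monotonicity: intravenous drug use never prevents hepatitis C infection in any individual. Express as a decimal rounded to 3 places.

PN ≈ 0.231

Under exogeneity and monotonicity, PN = (RR − 1) / RR = 1 − 1/RR.
PN = (1.3 − 1) / 1.3 = 0.3 / 1.3 ≈ 0.2308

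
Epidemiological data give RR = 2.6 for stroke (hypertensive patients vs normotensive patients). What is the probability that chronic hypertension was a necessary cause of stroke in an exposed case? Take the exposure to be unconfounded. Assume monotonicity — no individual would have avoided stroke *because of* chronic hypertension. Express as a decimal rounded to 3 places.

PN ≈ 0.615

Under exogeneity and monotonicity, PN = (RR − 1) / RR = 1 − 1/RR.
PN = (2.6 − 1) / 2.6 = 1.6 / 2.6 ≈ 0.6154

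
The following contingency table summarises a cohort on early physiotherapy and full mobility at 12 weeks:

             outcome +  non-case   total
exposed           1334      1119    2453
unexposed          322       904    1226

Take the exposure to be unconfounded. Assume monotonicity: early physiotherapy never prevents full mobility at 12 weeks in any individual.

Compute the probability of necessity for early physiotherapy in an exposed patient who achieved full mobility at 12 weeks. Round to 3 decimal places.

PN ≈ 0.517

p₁ = P(outcome | exposed) = 1334/2453 = 0.54382
p₀ = P(outcome | unexposed) = 322/1226 = 0.26264
Under exogeneity and monotonicity, PN = (p₁ − p₀) / p₁.
PN = (0.54382 − 0.26264) / 0.54382 = 0.28118 / 0.54382 ≈ 0.5170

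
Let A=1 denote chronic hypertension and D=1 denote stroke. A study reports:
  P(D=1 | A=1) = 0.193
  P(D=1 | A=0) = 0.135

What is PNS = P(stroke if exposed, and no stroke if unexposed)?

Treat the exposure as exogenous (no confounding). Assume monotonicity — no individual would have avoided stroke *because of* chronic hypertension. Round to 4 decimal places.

PNS ≈ 0.0580

Let p₁ = 0.193, p₀ = 0.135.
Under exogeneity and monotonicity, PNS = p₁ − p₀.
PNS = 0.193 − 0.135 = 0.058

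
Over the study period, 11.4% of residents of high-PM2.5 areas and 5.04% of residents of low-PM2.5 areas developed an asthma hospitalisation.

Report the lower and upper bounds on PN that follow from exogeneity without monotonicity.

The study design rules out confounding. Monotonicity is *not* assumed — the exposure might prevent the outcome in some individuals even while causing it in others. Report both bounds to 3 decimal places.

0.558 ≤ PN ≤ 1.000

p₁ = 0.114, p₀ = 0.0504.
Under exogeneity alone the bounds on PN are max{0,(p₁−p₀)/p₁} ≤ PN ≤ min{1,(1−p₀)/p₁}.
  lower = (p₁ − p₀)/p₁ = 0.0636 / 0.114 ≈ 0.5579
  upper = min{1, (1 − p₀)/p₁} = 0.9496 / 0.114 ≈ 8.3298 → capped at 1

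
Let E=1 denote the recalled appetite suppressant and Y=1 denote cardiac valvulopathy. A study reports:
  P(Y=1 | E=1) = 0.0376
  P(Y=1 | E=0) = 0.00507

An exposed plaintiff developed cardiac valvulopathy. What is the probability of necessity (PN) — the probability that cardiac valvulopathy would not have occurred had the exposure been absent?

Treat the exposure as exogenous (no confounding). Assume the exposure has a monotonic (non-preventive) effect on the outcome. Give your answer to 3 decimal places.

PN ≈ 0.865

Let p₁ = 0.0376, p₀ = 0.00507.
Under exogeneity and monotonicity, PN = (p₁ − p₀) / p₁.
PN = (0.0376 − 0.00507) / 0.0376 = 0.03253 / 0.0376 ≈ 0.8652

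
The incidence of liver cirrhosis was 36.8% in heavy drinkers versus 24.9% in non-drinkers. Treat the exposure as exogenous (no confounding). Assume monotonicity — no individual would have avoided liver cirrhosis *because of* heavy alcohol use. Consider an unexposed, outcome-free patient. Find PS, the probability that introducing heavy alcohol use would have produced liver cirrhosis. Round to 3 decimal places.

PS ≈ 0.158

p₁ = 0.368, p₀ = 0.249.
Under exogeneity and monotonicity, PS = (p₁ − p₀) / (1 − p₀).
PS = (0.368 − 0.249) / (1 − 0.249) = 0.119 / 0.751 ≈ 0.1585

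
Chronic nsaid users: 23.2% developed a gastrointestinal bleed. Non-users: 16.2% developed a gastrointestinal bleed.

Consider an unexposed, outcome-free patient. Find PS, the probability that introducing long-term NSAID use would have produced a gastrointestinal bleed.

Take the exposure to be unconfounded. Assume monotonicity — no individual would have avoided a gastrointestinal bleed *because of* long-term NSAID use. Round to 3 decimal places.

PS ≈ 0.084

p₁ = 0.232, p₀ = 0.162.
Under exogeneity and monotonicity, PS = (p₁ − p₀) / (1 − p₀).
PS = (0.232 − 0.162) / (1 − 0.162) = 0.07 / 0.838 ≈ 0.0835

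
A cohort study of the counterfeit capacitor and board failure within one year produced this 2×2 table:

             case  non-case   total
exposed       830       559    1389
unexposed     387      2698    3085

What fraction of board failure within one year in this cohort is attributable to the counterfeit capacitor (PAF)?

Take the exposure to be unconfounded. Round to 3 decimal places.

PAF ≈ 0.539

p₁ = P(outcome | exposed) = 830/1389 = 0.59755
p₀ = P(outcome | unexposed) = 387/3085 = 0.12545
Exposure prevalence π = 1389/4474 = 0.31046; overall risk P(Y=1) = 0.27202.
Under exogeneity, PAF = [P(Y=1) − p₀]/P(Y=1).
PAF = (0.27202 − 0.12545) / 0.27202 ≈ 0.5388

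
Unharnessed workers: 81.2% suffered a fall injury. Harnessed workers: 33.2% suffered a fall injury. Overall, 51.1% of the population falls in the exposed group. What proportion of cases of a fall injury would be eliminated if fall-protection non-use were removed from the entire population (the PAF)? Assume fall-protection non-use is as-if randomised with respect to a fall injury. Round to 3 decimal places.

PAF ≈ 0.425

p₁ = 0.812, p₀ = 0.332.
Overall risk P(Y=1) = π·p₁ + (1−π)·p₀ = 0.511×0.812 + 0.489×0.332 = 0.57728.
Under exogeneity, PAF = [P(Y=1) − p₀] / P(Y=1).
PAF = (0.57728 − 0.332) / 0.57728 ≈ 0.4249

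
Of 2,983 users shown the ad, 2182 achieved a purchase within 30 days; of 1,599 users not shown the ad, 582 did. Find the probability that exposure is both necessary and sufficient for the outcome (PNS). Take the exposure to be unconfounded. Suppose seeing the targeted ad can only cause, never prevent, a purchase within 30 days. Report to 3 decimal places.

p₁ = P(outcome | exposed) = 2182/2983 = 0.73148
p₀ = P(outcome | unexposed) = 582/1599 = 0.36398
Under exogeneity and monotonicity, PNS = p₁ − p₀.
PNS = 0.73148 − 0.36398 = 0.3675

PNS ≈ 0.368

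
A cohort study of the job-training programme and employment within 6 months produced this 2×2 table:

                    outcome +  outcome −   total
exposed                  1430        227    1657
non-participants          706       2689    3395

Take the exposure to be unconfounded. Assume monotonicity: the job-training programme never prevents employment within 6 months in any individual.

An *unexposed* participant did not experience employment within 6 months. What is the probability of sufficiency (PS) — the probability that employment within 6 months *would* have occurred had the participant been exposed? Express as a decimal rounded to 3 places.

PS ≈ 0.827

p₁ = P(outcome | exposed) = 1430/1657 = 0.86301
p₀ = P(outcome | unexposed) = 706/3395 = 0.20795
Under exogeneity and monotonicity, PS = (p₁ − p₀)/(1 − p₀).
PS = (0.86301 − 0.20795) / 0.79205 ≈ 0.8270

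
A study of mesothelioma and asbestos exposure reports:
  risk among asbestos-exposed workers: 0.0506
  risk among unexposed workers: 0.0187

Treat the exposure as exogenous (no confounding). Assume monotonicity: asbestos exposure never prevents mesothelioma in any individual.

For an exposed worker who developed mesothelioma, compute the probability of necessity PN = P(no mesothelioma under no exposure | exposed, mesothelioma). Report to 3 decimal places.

Let p₁ = 0.0506, p₀ = 0.0187.
Under exogeneity and monotonicity, PN = (p₁ − p₀) / p₁.
PN = (0.0506 − 0.0187) / 0.0506 = 0.0319 / 0.0506 ≈ 0.6304

PN ≈ 0.630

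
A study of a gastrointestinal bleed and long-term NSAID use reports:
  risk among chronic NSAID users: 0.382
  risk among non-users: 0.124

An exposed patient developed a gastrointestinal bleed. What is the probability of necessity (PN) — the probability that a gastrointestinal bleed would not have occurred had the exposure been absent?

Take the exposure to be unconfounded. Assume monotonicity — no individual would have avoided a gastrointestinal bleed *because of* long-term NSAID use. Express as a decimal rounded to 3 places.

PN ≈ 0.675

Let p₁ = 0.382, p₀ = 0.124.
Under exogeneity and monotonicity, PN = (p₁ − p₀) / p₁.
PN = (0.382 − 0.124) / 0.382 = 0.258 / 0.382 ≈ 0.6754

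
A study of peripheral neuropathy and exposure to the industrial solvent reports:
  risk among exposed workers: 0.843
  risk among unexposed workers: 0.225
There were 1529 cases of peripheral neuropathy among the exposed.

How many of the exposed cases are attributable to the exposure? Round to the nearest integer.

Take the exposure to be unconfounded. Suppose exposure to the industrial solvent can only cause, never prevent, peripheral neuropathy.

Let p₁ = 0.843, p₀ = 0.225.
PN = (p₁ − p₀)/p₁ = (0.843 − 0.225) / 0.843 ≈ 0.73310.
Attributable cases ≈ PN × (exposed cases) = 0.73310 × 1529 ≈ 1120.90.

about 1121 cases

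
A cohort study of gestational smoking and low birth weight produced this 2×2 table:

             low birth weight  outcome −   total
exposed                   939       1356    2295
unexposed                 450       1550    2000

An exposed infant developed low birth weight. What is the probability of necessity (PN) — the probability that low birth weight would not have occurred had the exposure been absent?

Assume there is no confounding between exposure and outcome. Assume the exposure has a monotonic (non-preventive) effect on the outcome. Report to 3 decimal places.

PN ≈ 0.450

p₁ = P(outcome | exposed) = 939/2295 = 0.40915
p₀ = P(outcome | unexposed) = 450/2000 = 0.225
Under exogeneity and monotonicity, PN = (p₁ − p₀) / p₁.
PN = (0.40915 − 0.225) / 0.40915 = 0.18415 / 0.40915 ≈ 0.4501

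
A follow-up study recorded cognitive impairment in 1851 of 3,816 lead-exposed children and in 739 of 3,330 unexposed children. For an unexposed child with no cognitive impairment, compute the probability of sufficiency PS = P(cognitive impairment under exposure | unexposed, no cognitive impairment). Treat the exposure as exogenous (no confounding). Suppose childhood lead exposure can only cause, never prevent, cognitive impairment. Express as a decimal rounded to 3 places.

p₁ = P(outcome | exposed) = 1851/3816 = 0.48506
p₀ = P(outcome | unexposed) = 739/3330 = 0.22192
Under exogeneity and monotonicity, PS = (p₁ − p₀) / (1 − p₀).
PS = (0.48506 − 0.22192) / (1 − 0.22192) = 0.26314 / 0.77808 ≈ 0.3382

PS ≈ 0.338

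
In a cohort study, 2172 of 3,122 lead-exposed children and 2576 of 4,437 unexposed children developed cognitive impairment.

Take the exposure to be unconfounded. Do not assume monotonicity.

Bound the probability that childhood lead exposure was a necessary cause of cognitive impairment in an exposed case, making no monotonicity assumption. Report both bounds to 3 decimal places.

p₁ = P(outcome | exposed) = 2172/3122 = 0.69571
p₀ = P(outcome | unexposed) = 2576/4437 = 0.58057
Under exogeneity alone the bounds on PN are max{0,(p₁−p₀)/p₁} ≤ PN ≤ min{1,(1−p₀)/p₁}.
  lower = (p₁ − p₀)/p₁ = 0.11514 / 0.69571 ≈ 0.1655
  upper = min{1, (1 − p₀)/p₁} = 0.41943 / 0.69571 ≈ 0.6029

0.165 ≤ PN ≤ 0.603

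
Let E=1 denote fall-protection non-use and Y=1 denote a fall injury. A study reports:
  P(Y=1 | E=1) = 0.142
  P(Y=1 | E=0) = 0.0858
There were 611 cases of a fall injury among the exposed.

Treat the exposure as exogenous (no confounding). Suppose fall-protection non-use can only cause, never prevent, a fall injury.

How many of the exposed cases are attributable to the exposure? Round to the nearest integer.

Let p₁ = 0.142, p₀ = 0.0858.
PN = (p₁ − p₀)/p₁ = (0.142 − 0.0858) / 0.142 ≈ 0.39577.
Attributable cases ≈ PN × (exposed cases) = 0.39577 × 611 ≈ 241.82.

about 242 cases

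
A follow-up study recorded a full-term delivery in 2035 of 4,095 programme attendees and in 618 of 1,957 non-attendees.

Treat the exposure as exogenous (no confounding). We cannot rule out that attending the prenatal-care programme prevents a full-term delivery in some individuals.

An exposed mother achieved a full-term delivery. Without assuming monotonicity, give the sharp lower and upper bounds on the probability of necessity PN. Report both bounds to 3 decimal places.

0.365 ≤ PN ≤ 1.000

p₁ = P(outcome | exposed) = 2035/4095 = 0.49695
p₀ = P(outcome | unexposed) = 618/1957 = 0.31579
Under exogeneity alone the bounds on PN are max{0,(p₁−p₀)/p₁} ≤ PN ≤ min{1,(1−p₀)/p₁}.
  lower = (p₁ − p₀)/p₁ = 0.18116 / 0.49695 ≈ 0.3645
  upper = min{1, (1 − p₀)/p₁} = 0.68421 / 0.49695 ≈ 1.3768 → capped at 1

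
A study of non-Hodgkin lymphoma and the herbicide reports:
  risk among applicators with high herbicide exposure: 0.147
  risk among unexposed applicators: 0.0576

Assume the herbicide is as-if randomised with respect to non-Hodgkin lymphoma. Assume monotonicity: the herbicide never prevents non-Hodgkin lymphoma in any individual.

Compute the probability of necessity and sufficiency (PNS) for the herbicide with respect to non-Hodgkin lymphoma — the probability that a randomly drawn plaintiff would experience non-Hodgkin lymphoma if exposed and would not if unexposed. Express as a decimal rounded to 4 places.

Let p₁ = 0.147, p₀ = 0.0576.
Under exogeneity and monotonicity, PNS = p₁ − p₀.
PNS = 0.147 − 0.0576 = 0.0894

PNS ≈ 0.0894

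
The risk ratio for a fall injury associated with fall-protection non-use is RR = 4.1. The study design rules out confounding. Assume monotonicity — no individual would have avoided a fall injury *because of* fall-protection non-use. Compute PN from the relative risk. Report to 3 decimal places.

Under exogeneity and monotonicity, PN = (RR − 1) / RR = 1 − 1/RR.
PN = (4.1 − 1) / 4.1 = 3.1 / 4.1 ≈ 0.7561

PN ≈ 0.756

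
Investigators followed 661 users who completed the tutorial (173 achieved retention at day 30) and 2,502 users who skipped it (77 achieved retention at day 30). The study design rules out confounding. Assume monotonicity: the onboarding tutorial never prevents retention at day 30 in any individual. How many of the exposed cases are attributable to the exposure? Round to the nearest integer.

about 153 cases

p₁ = P(outcome | exposed) = 173/661 = 0.26172
p₀ = P(outcome | unexposed) = 77/2502 = 0.030775
PN = (p₁ − p₀)/p₁ = (0.26172 − 0.030775) / 0.26172 ≈ 0.88241.
Attributable cases ≈ PN × (exposed cases) = 0.88241 × 173 ≈ 152.66.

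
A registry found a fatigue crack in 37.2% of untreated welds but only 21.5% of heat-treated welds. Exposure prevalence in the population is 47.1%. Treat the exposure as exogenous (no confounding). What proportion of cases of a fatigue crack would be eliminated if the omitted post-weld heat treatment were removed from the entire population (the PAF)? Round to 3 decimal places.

PAF ≈ 0.256

p₁ = 0.372, p₀ = 0.215.
Overall risk P(Y=1) = π·p₁ + (1−π)·p₀ = 0.471×0.372 + 0.529×0.215 = 0.28895.
Under exogeneity, PAF = [P(Y=1) − p₀] / P(Y=1).
PAF = (0.28895 − 0.215) / 0.28895 ≈ 0.2559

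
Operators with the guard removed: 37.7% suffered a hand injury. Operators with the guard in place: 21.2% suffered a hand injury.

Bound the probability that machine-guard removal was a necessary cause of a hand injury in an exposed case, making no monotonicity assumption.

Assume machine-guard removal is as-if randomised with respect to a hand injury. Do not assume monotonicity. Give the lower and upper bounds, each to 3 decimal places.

0.438 ≤ PN ≤ 1.000

p₁ = 0.377, p₀ = 0.212.
Under exogeneity alone the bounds on PN are max{0,(p₁−p₀)/p₁} ≤ PN ≤ min{1,(1−p₀)/p₁}.
  lower = (p₁ − p₀)/p₁ = 0.165 / 0.377 ≈ 0.4377
  upper = min{1, (1 − p₀)/p₁} = 0.788 / 0.377 ≈ 2.0902 → capped at 1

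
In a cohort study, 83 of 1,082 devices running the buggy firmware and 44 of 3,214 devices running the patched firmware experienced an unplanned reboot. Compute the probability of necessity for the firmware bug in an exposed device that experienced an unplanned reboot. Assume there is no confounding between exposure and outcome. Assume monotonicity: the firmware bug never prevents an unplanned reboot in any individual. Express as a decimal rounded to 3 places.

PN ≈ 0.822

p₁ = P(outcome | exposed) = 83/1082 = 0.07671
p₀ = P(outcome | unexposed) = 44/3214 = 0.01369
Under exogeneity and monotonicity, PN = (p₁ − p₀) / p₁.
PN = (0.07671 − 0.01369) / 0.07671 = 0.06302 / 0.07671 ≈ 0.8215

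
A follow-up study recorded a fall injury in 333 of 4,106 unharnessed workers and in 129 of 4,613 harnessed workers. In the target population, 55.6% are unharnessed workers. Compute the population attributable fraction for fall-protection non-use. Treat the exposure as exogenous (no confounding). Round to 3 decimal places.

PAF ≈ 0.514

p₁ = P(outcome | exposed) = 333/4106 = 0.081101
p₀ = P(outcome | unexposed) = 129/4613 = 0.027964
Overall risk P(Y=1) = π·p₁ + (1−π)·p₀ = 0.556×0.081101 + 0.444×0.027964 = 0.057508.
Under exogeneity, PAF = [P(Y=1) − p₀] / P(Y=1).
PAF = (0.057508 − 0.027964) / 0.057508 ≈ 0.5137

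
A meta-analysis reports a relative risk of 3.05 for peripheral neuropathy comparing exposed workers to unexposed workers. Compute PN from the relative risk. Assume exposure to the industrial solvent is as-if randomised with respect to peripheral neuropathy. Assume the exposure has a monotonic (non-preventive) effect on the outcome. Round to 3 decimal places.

Under exogeneity and monotonicity, PN = (RR − 1) / RR = 1 − 1/RR.
PN = (3.05 − 1) / 3.05 = 2.05 / 3.05 ≈ 0.6721

PN ≈ 0.672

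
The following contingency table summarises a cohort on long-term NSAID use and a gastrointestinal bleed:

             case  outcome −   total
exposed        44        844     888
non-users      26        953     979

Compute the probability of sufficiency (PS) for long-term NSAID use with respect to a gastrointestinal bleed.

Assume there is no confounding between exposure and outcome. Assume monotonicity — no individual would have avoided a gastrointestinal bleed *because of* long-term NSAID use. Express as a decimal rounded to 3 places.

p₁ = P(outcome | exposed) = 44/888 = 0.04955
p₀ = P(outcome | unexposed) = 26/979 = 0.026558
Under exogeneity and monotonicity, PS = (p₁ − p₀) / (1 − p₀).
PS = (0.04955 − 0.026558) / (1 − 0.026558) = 0.022992 / 0.97344 ≈ 0.0236

PS ≈ 0.024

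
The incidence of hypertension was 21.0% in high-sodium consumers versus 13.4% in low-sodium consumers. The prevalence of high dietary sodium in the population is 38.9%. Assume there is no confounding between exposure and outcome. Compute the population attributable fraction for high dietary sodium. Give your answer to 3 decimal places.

p₁ = 0.21, p₀ = 0.134.
Overall risk P(Y=1) = π·p₁ + (1−π)·p₀ = 0.389×0.21 + 0.611×0.134 = 0.16356.
Under exogeneity, PAF = [P(Y=1) − p₀] / P(Y=1).
PAF = (0.16356 − 0.134) / 0.16356 ≈ 0.1807

PAF ≈ 0.181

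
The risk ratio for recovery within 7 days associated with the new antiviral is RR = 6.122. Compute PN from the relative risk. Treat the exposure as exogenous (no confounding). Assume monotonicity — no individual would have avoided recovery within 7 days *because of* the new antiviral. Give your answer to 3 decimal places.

PN ≈ 0.837

Under exogeneity and monotonicity, PN = (RR − 1) / RR = 1 − 1/RR.
PN = (6.122 − 1) / 6.122 = 5.122 / 6.122 ≈ 0.8367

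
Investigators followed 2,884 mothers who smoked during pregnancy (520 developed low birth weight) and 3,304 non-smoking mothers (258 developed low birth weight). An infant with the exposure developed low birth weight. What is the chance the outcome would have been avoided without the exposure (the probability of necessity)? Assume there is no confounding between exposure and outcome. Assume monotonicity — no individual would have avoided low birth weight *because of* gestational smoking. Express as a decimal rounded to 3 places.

PN ≈ 0.567

p₁ = P(outcome | exposed) = 520/2884 = 0.18031
p₀ = P(outcome | unexposed) = 258/3304 = 0.078087
Under exogeneity and monotonicity, PN = (p₁ − p₀) / p₁.
PN = (0.18031 − 0.078087) / 0.18031 = 0.10222 / 0.18031 ≈ 0.5669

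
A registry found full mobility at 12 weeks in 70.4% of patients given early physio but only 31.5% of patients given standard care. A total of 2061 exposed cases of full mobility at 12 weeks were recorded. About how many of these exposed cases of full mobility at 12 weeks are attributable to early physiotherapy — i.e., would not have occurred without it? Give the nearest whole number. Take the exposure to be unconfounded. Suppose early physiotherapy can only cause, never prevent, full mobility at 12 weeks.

about 1139 cases

p₁ = 0.704, p₀ = 0.315.
PN = (p₁ − p₀)/p₁ = (0.704 − 0.315) / 0.704 ≈ 0.55256.
Attributable cases ≈ PN × (exposed cases) = 0.55256 × 2061 ≈ 1138.82.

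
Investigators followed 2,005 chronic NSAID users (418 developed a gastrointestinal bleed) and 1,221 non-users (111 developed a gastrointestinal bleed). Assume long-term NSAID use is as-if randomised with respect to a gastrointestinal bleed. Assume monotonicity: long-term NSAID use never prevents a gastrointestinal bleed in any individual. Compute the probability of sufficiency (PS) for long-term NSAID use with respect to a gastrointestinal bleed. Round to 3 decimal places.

PS ≈ 0.129

p₁ = P(outcome | exposed) = 418/2005 = 0.20848
p₀ = P(outcome | unexposed) = 111/1221 = 0.090909
Under exogeneity and monotonicity, PS = (p₁ − p₀) / (1 − p₀).
PS = (0.20848 − 0.090909) / (1 − 0.090909) = 0.11757 / 0.90909 ≈ 0.1293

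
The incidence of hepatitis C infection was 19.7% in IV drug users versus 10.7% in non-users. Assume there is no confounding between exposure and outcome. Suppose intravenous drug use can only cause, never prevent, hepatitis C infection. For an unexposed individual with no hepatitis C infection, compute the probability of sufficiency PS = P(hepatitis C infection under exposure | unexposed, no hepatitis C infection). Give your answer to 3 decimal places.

PS ≈ 0.101

p₁ = 0.197, p₀ = 0.107.
Under exogeneity and monotonicity, PS = (p₁ − p₀) / (1 − p₀).
PS = (0.197 − 0.107) / (1 − 0.107) = 0.09 / 0.893 ≈ 0.1008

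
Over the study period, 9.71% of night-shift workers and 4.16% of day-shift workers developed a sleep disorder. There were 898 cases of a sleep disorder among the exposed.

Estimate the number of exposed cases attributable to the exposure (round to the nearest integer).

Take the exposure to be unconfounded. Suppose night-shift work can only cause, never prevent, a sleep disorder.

p₁ = 0.0971, p₀ = 0.0416.
PN = (p₁ − p₀)/p₁ = (0.0971 − 0.0416) / 0.0971 ≈ 0.57158.
Attributable cases ≈ PN × (exposed cases) = 0.57158 × 898 ≈ 513.27.

about 513 cases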